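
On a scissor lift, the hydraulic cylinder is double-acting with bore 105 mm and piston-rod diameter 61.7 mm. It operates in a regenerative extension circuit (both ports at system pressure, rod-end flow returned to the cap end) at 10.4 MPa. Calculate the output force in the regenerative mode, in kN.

F ≈ 31.1 kN

With equal pressure on both faces, forces on the annular region cancel; the net push is pressure × rod cross-section.
Rod cross-section A_rod = π/4 × (61.7 mm)² = 2990 mm^2
F = P × A_rod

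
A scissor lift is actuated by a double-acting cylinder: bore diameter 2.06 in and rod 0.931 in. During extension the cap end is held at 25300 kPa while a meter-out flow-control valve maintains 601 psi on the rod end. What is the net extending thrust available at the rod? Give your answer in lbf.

F ≈ 10600 lbf

Cap-side area A_cap = π/4 × (2.06 in)² = 3.333 in^2
Rod-side annular area A_ann = π/4 × (2.06² − 0.931²) = 2.652 in^2
Net thrust = P_cap·A_cap − P_rod·A_ann = 12230 lbf − 1594 lbf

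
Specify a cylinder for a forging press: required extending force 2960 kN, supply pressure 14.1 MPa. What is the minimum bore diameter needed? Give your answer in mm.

Extension force acts on the full piston face: F = P × (π/4)D².
D = √(4F / (πP)) = √(4 × 2960 kN / (π × 14.1 MPa))

D ≈ 517 mm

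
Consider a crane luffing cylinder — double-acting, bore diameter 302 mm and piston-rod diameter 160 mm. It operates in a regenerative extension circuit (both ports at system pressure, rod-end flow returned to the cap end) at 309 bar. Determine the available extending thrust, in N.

F ≈ 6.21e5 N

With equal pressure on both faces, forces on the annular region cancel; the net push is pressure × rod cross-section.
Rod cross-section A_rod = π/4 × (160 mm)² = 20110 mm^2
F = P × A_rod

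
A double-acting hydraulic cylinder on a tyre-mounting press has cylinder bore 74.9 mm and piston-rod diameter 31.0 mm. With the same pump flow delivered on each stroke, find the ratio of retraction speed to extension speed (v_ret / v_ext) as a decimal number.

v_ret/v_ext ≈ 1.21

Cap-side area A_cap = π/4 × (74.9 mm)² = 4406 mm^2
Rod-side annular area A_ann = π/4 × (74.9² − 31.0²) = 3651 mm^2
For equal Q, v ∝ 1/A, so v_ret/v_ext = A_cap/A_ann.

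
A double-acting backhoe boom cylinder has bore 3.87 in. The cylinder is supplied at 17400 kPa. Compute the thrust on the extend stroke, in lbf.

F ≈ 29700 lbf

Cap-side area A_cap = π/4 × (3.87 in)² = 11.76 in^2
F = P × A_cap = 17400 kPa × A_cap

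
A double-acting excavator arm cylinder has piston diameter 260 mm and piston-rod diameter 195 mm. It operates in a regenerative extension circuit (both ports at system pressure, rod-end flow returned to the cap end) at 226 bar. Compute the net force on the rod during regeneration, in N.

F ≈ 6.75e5 N

With equal pressure on both faces, forces on the annular region cancel; the net push is pressure × rod cross-section.
Rod cross-section A_rod = π/4 × (195 mm)² = 29860 mm^2
F = P × A_rod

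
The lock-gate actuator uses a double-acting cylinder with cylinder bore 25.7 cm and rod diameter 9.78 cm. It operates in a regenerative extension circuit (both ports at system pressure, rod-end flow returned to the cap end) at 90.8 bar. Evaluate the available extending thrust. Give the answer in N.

With equal pressure on both faces, forces on the annular region cancel; the net push is pressure × rod cross-section.
Rod cross-section A_rod = π/4 × (9.78 cm)² = 75.12 cm^2
F = P × A_rod

F ≈ 68200 N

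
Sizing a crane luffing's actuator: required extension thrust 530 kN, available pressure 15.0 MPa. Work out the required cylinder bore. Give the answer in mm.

Extension force acts on the full piston face: F = P × (π/4)D².
D = √(4F / (πP)) = √(4 × 530 kN / (π × 15.0 MPa))

D ≈ 212 mm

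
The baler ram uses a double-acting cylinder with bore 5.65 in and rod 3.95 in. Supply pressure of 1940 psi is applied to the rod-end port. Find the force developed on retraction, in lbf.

F ≈ 24900 lbf

Rod-side annular area A_ann = π/4 × (5.65² − 3.95²) = 12.82 in^2
On retraction the pressure acts on the annular area (bore minus rod).
F = P × A_ann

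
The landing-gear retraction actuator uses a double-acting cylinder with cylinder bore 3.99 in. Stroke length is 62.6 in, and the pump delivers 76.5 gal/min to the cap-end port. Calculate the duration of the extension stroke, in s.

t ≈ 2.66 s

Cap-side area A_cap = π/4 × (3.99 in)² = 12.50 in^2
Swept volume V = A × L; t = V / Q = A·L / Q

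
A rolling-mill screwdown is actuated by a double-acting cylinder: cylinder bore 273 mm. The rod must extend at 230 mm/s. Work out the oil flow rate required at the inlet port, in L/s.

Q ≈ 13.5 L/s

Cap-side area A_cap = π/4 × (273 mm)² = 58530 mm^2
Q = A × v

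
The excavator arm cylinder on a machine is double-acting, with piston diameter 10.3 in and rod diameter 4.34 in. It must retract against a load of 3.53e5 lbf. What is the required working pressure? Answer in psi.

P ≈ 5150 psi

Rod-side annular area A_ann = π/4 × (10.3² − 4.34²) = 68.53 in^2
Retraction: pressure acts on the annular area.
P = F / A = 3.53e5 lbf / A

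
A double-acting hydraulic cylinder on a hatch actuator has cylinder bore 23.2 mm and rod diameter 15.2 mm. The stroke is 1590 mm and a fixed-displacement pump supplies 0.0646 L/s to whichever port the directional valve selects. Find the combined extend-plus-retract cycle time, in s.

t ≈ 16.3 s

Cap-side area A_cap = π/4 × (23.2 mm)² = 422.7 mm^2
Rod-side annular area A_ann = π/4 × (23.2² − 15.2²) = 241.3 mm^2
t_ext = A_cap·L/Q = 10.40 s
t_ret = A_ann·L/Q = 5.938 s
t_cycle = t_ext + t_ret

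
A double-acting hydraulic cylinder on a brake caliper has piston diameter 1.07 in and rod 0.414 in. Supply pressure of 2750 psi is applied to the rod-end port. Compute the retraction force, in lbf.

Rod-side annular area A_ann = π/4 × (1.07² − 0.414²) = 0.7646 in^2
On retraction the pressure acts on the annular area (bore minus rod).
F = P × A_ann

F ≈ 2100 lbf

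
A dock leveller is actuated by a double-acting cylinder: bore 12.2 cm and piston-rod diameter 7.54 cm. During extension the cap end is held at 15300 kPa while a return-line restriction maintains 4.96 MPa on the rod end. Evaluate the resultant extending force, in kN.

Cap-side area A_cap = π/4 × (12.2 cm)² = 116.9 cm^2
Rod-side annular area A_ann = π/4 × (12.2² − 7.54²) = 72.25 cm^2
Net thrust = P_cap·A_cap − P_rod·A_ann = 178.9 kN − 35.83 kN

F ≈ 143 kN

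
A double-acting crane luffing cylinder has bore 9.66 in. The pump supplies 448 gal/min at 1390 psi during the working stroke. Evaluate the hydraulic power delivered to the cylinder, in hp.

W ≈ 363 hp

Hydraulic power = P × Q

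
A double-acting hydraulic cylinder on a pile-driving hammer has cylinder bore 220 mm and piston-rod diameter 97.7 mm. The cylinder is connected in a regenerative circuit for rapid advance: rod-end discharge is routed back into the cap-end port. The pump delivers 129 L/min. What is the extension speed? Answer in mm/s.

v ≈ 287 mm/s

In regeneration the rod-end outflow joins the pump flow into the cap end, so the net volume the pump must supply per unit advance equals the rod cross-section area.
Rod cross-section A_rod = π/4 × (97.7 mm)² = 7497 mm^2
v = Q_pump / A_rod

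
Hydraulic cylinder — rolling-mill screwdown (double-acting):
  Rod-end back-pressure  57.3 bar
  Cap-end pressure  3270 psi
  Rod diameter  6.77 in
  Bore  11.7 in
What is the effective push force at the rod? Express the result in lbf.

Cap-side area A_cap = π/4 × (11.7 in)² = 107.5 in^2
Rod-side annular area A_ann = π/4 × (11.7² − 6.77²) = 71.52 in^2
Net thrust = P_cap·A_cap − P_rod·A_ann = 3.516e5 lbf − 59430 lbf

F ≈ 2.92e5 lbf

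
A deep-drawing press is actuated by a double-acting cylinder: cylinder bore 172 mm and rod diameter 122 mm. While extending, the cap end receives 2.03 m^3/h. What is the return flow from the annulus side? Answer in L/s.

Cap-side area A_cap = π/4 × (172 mm)² = 23240 mm^2
Rod-side annular area A_ann = π/4 × (172² − 122²) = 11550 mm^2
Piston speed v = Q_in/A_cap; rod-end outflow Q_out = v × A_ann = Q_in × A_ann/A_cap.

Q_out ≈ 0.280 L/s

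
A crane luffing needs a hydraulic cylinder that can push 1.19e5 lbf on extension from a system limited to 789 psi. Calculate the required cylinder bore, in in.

D ≈ 13.9 in

Extension force acts on the full piston face: F = P × (π/4)D².
D = √(4F / (πP)) = √(4 × 1.19e5 lbf / (π × 789 psi))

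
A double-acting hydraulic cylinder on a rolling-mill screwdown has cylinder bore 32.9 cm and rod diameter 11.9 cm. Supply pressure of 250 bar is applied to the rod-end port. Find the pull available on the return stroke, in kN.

Rod-side annular area A_ann = π/4 × (32.9² − 11.9²) = 738.9 cm^2
On retraction the pressure acts on the annular area (bore minus rod).
F = P × A_ann

F ≈ 1850 kN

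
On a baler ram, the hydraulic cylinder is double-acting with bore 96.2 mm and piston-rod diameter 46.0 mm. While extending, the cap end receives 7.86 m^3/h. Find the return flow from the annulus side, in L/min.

Q_out ≈ 101 L/min

Cap-side area A_cap = π/4 × (96.2 mm)² = 7268 mm^2
Rod-side annular area A_ann = π/4 × (96.2² − 46.0²) = 5607 mm^2
Piston speed v = Q_in/A_cap; rod-end outflow Q_out = v × A_ann = Q_in × A_ann/A_cap.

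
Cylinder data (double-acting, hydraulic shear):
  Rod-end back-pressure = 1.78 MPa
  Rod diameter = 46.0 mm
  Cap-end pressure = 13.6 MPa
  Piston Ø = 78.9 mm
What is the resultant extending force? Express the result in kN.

F ≈ 60.7 kN

Cap-side area A_cap = π/4 × (78.9 mm)² = 4889 mm^2
Rod-side annular area A_ann = π/4 × (78.9² − 46.0²) = 3227 mm^2
Net thrust = P_cap·A_cap − P_rod·A_ann = 66.49 kN − 5.745 kN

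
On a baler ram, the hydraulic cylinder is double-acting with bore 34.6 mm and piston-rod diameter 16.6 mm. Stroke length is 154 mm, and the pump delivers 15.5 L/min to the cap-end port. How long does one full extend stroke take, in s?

t ≈ 0.561 s

Cap-side area A_cap = π/4 × (34.6 mm)² = 940.2 mm^2
Swept volume V = A × L; t = V / Q = A·L / Q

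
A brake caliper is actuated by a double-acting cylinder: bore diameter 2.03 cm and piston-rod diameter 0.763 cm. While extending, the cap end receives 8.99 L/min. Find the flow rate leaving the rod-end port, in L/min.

Q_out ≈ 7.72 L/min

Cap-side area A_cap = π/4 × (2.03 cm)² = 3.237 cm^2
Rod-side annular area A_ann = π/4 × (2.03² − 0.763²) = 2.779 cm^2
Piston speed v = Q_in/A_cap; rod-end outflow Q_out = v × A_ann = Q_in × A_ann/A_cap.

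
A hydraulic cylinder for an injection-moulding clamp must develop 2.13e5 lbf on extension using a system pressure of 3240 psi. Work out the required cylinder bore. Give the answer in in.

Extension force acts on the full piston face: F = P × (π/4)D².
D = √(4F / (πP)) = √(4 × 2.13e5 lbf / (π × 3240 psi))

D ≈ 9.15 in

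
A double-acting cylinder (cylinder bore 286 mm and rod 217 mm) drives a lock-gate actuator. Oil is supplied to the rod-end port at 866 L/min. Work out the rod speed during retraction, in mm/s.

Rod-side annular area A_ann = π/4 × (286² − 217²) = 27260 mm^2
Flow into the rod-end port fills the annular volume.
v = Q / A

v ≈ 529 mm/s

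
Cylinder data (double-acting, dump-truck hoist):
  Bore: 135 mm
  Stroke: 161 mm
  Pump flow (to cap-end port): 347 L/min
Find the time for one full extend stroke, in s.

t ≈ 0.398 s

Cap-side area A_cap = π/4 × (135 mm)² = 14310 mm^2
Swept volume V = A × L; t = V / Q = A·L / Q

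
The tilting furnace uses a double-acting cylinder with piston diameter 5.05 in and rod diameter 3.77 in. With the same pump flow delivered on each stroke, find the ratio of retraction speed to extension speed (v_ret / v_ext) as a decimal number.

Cap-side area A_cap = π/4 × (5.05 in)² = 20.03 in^2
Rod-side annular area A_ann = π/4 × (5.05² − 3.77²) = 8.867 in^2
For equal Q, v ∝ 1/A, so v_ret/v_ext = A_cap/A_ann.

v_ret/v_ext ≈ 2.26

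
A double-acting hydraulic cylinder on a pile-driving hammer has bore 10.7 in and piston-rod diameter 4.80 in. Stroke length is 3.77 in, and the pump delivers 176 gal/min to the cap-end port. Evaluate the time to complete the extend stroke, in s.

t ≈ 0.500 s

Cap-side area A_cap = π/4 × (10.7 in)² = 89.92 in^2
Swept volume V = A × L; t = V / Q = A·L / Q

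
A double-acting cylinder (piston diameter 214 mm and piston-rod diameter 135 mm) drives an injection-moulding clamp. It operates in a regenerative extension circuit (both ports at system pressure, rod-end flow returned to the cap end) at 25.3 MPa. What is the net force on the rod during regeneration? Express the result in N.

With equal pressure on both faces, forces on the annular region cancel; the net push is pressure × rod cross-section.
Rod cross-section A_rod = π/4 × (135 mm)² = 14310 mm^2
F = P × A_rod

F ≈ 3.62e5 N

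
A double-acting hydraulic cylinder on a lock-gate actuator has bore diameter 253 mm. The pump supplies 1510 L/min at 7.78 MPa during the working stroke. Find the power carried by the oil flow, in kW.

Hydraulic power = P × Q

W ≈ 196 kW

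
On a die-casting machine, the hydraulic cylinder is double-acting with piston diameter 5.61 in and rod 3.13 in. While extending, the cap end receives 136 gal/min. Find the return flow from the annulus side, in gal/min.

Cap-side area A_cap = π/4 × (5.61 in)² = 24.72 in^2
Rod-side annular area A_ann = π/4 × (5.61² − 3.13²) = 17.02 in^2
Piston speed v = Q_in/A_cap; rod-end outflow Q_out = v × A_ann = Q_in × A_ann/A_cap.

Q_out ≈ 93.7 gal/min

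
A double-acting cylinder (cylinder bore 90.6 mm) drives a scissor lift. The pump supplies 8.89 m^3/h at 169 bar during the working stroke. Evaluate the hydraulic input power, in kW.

Hydraulic power = P × Q

W ≈ 41.7 kW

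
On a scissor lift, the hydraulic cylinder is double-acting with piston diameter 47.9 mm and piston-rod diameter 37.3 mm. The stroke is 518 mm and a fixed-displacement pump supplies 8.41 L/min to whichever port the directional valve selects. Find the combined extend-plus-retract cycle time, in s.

Cap-side area A_cap = π/4 × (47.9 mm)² = 1802 mm^2
Rod-side annular area A_ann = π/4 × (47.9² − 37.3²) = 709.3 mm^2
t_ext = A_cap·L/Q = 6.660 s
t_ret = A_ann·L/Q = 2.621 s
t_cycle = t_ext + t_ret

t ≈ 9.28 s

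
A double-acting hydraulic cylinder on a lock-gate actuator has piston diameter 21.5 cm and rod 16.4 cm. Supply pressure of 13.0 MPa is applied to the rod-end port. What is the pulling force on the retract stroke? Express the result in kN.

Rod-side annular area A_ann = π/4 × (21.5² − 16.4²) = 151.8 cm^2
On retraction the pressure acts on the annular area (bore minus rod).
F = P × A_ann

F ≈ 197 kN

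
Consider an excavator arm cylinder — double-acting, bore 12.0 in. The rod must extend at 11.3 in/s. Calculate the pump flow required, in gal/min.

Q ≈ 332 gal/min

Cap-side area A_cap = π/4 × (12.0 in)² = 113.1 in^2
Q = A × v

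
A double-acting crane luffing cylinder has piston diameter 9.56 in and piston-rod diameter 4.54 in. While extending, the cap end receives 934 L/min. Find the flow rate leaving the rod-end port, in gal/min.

Cap-side area A_cap = π/4 × (9.56 in)² = 71.78 in^2
Rod-side annular area A_ann = π/4 × (9.56² − 4.54²) = 55.59 in^2
Piston speed v = Q_in/A_cap; rod-end outflow Q_out = v × A_ann = Q_in × A_ann/A_cap.

Q_out ≈ 191 gal/min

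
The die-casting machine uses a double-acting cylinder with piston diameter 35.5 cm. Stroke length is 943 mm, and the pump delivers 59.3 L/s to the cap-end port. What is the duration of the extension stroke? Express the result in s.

Cap-side area A_cap = π/4 × (35.5 cm)² = 989.8 cm^2
Swept volume V = A × L; t = V / Q = A·L / Q

t ≈ 1.57 s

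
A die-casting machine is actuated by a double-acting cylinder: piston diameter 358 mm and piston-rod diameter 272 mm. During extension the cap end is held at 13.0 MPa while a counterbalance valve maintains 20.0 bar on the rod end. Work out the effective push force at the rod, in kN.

Cap-side area A_cap = π/4 × (358 mm)² = 1.007e5 mm^2
Rod-side annular area A_ann = π/4 × (358² − 272²) = 42550 mm^2
Net thrust = P_cap·A_cap − P_rod·A_ann = 1309 kN − 85.11 kN

F ≈ 1220 kN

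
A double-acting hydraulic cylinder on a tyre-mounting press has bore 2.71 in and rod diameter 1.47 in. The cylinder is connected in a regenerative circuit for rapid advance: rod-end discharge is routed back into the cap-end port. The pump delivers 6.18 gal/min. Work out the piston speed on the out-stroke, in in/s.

v ≈ 14.0 in/s

In regeneration the rod-end outflow joins the pump flow into the cap end, so the net volume the pump must supply per unit advance equals the rod cross-section area.
Rod cross-section A_rod = π/4 × (1.47 in)² = 1.697 in^2
v = Q_pump / A_rod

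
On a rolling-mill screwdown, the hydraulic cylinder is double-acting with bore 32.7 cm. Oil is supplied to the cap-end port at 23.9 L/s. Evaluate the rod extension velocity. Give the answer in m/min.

Cap-side area A_cap = π/4 × (32.7 cm)² = 839.8 cm^2
v = Q / A

v ≈ 17.1 m/min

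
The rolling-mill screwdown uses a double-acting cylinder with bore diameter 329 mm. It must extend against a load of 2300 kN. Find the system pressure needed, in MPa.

P ≈ 27.1 MPa

Cap-side area A_cap = π/4 × (329 mm)² = 85010 mm^2
P = F / A = 2300 kN / A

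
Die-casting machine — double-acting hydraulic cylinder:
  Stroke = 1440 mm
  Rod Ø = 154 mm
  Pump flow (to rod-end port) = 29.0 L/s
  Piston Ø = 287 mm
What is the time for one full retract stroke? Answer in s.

t ≈ 2.29 s

Rod-side annular area A_ann = π/4 × (287² − 154²) = 46070 mm^2
Swept volume V = A × L; t = V / Q = A·L / Q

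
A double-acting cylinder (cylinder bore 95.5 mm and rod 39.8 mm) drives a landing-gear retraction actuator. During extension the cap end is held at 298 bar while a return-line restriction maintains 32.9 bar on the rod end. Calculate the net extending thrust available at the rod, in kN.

F ≈ 194 kN

Cap-side area A_cap = π/4 × (95.5 mm)² = 7163 mm^2
Rod-side annular area A_ann = π/4 × (95.5² − 39.8²) = 5919 mm^2
Net thrust = P_cap·A_cap − P_rod·A_ann = 213.5 kN − 19.47 kN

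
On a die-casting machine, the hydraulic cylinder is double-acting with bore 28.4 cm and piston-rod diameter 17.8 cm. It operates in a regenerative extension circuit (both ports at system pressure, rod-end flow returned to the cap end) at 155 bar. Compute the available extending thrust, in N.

F ≈ 3.86e5 N

With equal pressure on both faces, forces on the annular region cancel; the net push is pressure × rod cross-section.
Rod cross-section A_rod = π/4 × (17.8 cm)² = 248.8 cm^2
F = P × A_rod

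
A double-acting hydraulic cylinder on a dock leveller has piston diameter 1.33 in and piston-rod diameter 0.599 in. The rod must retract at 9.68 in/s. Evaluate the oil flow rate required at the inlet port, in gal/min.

Q ≈ 2.78 gal/min

Rod-side annular area A_ann = π/4 × (1.33² − 0.599²) = 1.107 in^2
Q = A × v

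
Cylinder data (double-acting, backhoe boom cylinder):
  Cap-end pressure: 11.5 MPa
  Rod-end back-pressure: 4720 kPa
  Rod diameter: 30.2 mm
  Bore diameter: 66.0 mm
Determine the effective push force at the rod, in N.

F ≈ 26600 N

Cap-side area A_cap = π/4 × (66.0 mm)² = 3421 mm^2
Rod-side annular area A_ann = π/4 × (66.0² − 30.2²) = 2705 mm^2
Net thrust = P_cap·A_cap − P_rod·A_ann = 39340 N − 12770 N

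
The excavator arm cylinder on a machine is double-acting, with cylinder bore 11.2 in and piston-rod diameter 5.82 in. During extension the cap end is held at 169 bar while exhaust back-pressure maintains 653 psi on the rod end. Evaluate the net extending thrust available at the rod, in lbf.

F ≈ 1.95e5 lbf

Cap-side area A_cap = π/4 × (11.2 in)² = 98.52 in^2
Rod-side annular area A_ann = π/4 × (11.2² − 5.82²) = 71.92 in^2
Net thrust = P_cap·A_cap − P_rod·A_ann = 2.415e5 lbf − 46960 lbf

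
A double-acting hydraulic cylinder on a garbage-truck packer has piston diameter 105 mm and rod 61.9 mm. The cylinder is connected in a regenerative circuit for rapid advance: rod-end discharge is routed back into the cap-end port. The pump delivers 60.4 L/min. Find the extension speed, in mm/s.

v ≈ 335 mm/s

In regeneration the rod-end outflow joins the pump flow into the cap end, so the net volume the pump must supply per unit advance equals the rod cross-section area.
Rod cross-section A_rod = π/4 × (61.9 mm)² = 3009 mm^2
v = Q_pump / A_rod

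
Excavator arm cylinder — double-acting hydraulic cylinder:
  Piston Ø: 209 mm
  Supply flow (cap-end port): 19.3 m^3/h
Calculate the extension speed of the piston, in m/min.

Cap-side area A_cap = π/4 × (209 mm)² = 34310 mm^2
v = Q / A

v ≈ 9.38 m/min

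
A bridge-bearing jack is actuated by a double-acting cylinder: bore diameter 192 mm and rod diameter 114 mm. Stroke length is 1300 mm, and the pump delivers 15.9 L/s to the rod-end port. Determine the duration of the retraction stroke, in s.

Rod-side annular area A_ann = π/4 × (192² − 114²) = 18750 mm^2
Swept volume V = A × L; t = V / Q = A·L / Q

t ≈ 1.53 s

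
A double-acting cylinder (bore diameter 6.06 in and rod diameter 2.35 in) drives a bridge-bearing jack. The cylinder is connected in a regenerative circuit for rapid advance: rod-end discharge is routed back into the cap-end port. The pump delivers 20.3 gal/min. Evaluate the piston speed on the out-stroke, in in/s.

In regeneration the rod-end outflow joins the pump flow into the cap end, so the net volume the pump must supply per unit advance equals the rod cross-section area.
Rod cross-section A_rod = π/4 × (2.35 in)² = 4.337 in^2
v = Q_pump / A_rod

v ≈ 18.0 in/s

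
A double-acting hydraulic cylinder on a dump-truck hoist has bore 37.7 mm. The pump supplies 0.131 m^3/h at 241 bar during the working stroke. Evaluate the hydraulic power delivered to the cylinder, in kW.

Hydraulic power = P × Q

W ≈ 0.877 kW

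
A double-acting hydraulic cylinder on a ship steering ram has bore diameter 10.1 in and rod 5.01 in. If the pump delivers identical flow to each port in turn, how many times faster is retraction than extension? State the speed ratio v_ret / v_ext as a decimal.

v_ret/v_ext ≈ 1.33

Cap-side area A_cap = π/4 × (10.1 in)² = 80.12 in^2
Rod-side annular area A_ann = π/4 × (10.1² − 5.01²) = 60.40 in^2
For equal Q, v ∝ 1/A, so v_ret/v_ext = A_cap/A_ann.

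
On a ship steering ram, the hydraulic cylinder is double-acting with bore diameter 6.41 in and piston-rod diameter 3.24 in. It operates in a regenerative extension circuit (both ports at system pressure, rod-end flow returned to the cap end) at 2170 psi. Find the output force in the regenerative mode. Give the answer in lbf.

With equal pressure on both faces, forces on the annular region cancel; the net push is pressure × rod cross-section.
Rod cross-section A_rod = π/4 × (3.24 in)² = 8.245 in^2
F = P × A_rod

F ≈ 17900 lbf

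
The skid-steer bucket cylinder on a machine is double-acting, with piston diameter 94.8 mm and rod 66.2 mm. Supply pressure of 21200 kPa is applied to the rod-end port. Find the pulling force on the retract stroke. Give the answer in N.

F ≈ 76700 N

Rod-side annular area A_ann = π/4 × (94.8² − 66.2²) = 3616 mm^2
On retraction the pressure acts on the annular area (bore minus rod).
F = P × A_ann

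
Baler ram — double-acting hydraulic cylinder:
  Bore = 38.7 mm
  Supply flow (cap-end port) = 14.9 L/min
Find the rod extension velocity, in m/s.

Cap-side area A_cap = π/4 × (38.7 mm)² = 1176 mm^2
v = Q / A

v ≈ 0.211 m/s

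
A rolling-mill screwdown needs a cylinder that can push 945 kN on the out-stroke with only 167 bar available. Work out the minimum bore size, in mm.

Extension force acts on the full piston face: F = P × (π/4)D².
D = √(4F / (πP)) = √(4 × 945 kN / (π × 167 bar))

D ≈ 268 mm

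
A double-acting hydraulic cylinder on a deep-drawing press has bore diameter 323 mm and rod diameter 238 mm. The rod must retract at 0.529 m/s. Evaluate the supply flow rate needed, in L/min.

Rod-side annular area A_ann = π/4 × (323² − 238²) = 37450 mm^2
Q = A × v

Q ≈ 1190 L/min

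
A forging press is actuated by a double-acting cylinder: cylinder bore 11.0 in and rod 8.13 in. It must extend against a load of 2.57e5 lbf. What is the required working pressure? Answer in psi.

Cap-side area A_cap = π/4 × (11.0 in)² = 95.03 in^2
P = F / A = 2.57e5 lbf / A

P ≈ 2700 psi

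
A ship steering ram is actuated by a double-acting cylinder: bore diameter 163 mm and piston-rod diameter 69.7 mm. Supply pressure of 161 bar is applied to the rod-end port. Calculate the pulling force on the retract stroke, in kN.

Rod-side annular area A_ann = π/4 × (163² − 69.7²) = 17050 mm^2
On retraction the pressure acts on the annular area (bore minus rod).
F = P × A_ann

F ≈ 275 kN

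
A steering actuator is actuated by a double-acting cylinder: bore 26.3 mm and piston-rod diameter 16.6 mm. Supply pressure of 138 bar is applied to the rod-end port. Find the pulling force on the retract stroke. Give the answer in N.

F ≈ 4510 N

Rod-side annular area A_ann = π/4 × (26.3² − 16.6²) = 326.8 mm^2
On retraction the pressure acts on the annular area (bore minus rod).
F = P × A_ann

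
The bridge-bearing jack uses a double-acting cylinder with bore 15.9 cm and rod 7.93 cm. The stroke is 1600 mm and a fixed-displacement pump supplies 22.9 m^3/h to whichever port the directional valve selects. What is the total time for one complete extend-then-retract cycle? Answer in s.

Cap-side area A_cap = π/4 × (15.9 cm)² = 198.6 cm^2
Rod-side annular area A_ann = π/4 × (15.9² − 7.93²) = 149.2 cm^2
t_ext = A_cap·L/Q = 4.994 s
t_ret = A_ann·L/Q = 3.752 s
t_cycle = t_ext + t_ret

t ≈ 8.75 s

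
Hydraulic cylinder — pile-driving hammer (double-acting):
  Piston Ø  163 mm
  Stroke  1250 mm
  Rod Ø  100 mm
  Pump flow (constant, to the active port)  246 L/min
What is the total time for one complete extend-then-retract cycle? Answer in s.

t ≈ 10.3 s

Cap-side area A_cap = π/4 × (163 mm)² = 20870 mm^2
Rod-side annular area A_ann = π/4 × (163² − 100²) = 13010 mm^2
t_ext = A_cap·L/Q = 6.362 s
t_ret = A_ann·L/Q = 3.967 s
t_cycle = t_ext + t_ret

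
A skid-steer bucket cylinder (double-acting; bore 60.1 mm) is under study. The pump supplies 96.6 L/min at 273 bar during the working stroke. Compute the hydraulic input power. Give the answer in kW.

Hydraulic power = P × Q

W ≈ 44.0 kW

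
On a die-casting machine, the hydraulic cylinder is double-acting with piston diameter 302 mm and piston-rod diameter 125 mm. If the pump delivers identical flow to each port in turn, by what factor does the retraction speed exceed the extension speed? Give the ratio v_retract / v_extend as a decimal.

v_ret/v_ext ≈ 1.21

Cap-side area A_cap = π/4 × (302 mm)² = 71630 mm^2
Rod-side annular area A_ann = π/4 × (302² − 125²) = 59360 mm^2
For equal Q, v ∝ 1/A, so v_ret/v_ext = A_cap/A_ann.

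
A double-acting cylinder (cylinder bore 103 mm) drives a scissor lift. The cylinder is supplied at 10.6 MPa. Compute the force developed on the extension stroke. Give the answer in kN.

F ≈ 88.3 kN

Cap-side area A_cap = π/4 × (103 mm)² = 8332 mm^2
F = P × A_cap = 10.6 MPa × A_cap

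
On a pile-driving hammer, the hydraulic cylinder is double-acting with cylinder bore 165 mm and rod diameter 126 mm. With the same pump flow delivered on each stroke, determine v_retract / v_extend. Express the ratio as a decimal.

v_ret/v_ext ≈ 2.40

Cap-side area A_cap = π/4 × (165 mm)² = 21380 mm^2
Rod-side annular area A_ann = π/4 × (165² − 126²) = 8913 mm^2
For equal Q, v ∝ 1/A, so v_ret/v_ext = A_cap/A_ann.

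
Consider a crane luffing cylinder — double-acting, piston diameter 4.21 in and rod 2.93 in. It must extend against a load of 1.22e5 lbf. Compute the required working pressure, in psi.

Cap-side area A_cap = π/4 × (4.21 in)² = 13.92 in^2
P = F / A = 1.22e5 lbf / A

P ≈ 8760 psi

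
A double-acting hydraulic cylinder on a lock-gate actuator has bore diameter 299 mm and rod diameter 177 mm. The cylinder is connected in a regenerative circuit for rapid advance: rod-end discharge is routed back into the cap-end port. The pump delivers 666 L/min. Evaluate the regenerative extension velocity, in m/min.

v ≈ 27.1 m/min

In regeneration the rod-end outflow joins the pump flow into the cap end, so the net volume the pump must supply per unit advance equals the rod cross-section area.
Rod cross-section A_rod = π/4 × (177 mm)² = 24610 mm^2
v = Q_pump / A_rod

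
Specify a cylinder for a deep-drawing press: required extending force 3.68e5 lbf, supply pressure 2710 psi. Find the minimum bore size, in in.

D ≈ 13.1 in

Extension force acts on the full piston face: F = P × (π/4)D².
D = √(4F / (πP)) = √(4 × 3.68e5 lbf / (π × 2710 psi))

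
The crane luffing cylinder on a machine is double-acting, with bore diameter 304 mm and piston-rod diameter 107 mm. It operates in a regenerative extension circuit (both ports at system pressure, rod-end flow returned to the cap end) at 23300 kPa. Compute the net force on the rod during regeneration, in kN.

With equal pressure on both faces, forces on the annular region cancel; the net push is pressure × rod cross-section.
Rod cross-section A_rod = π/4 × (107 mm)² = 8992 mm^2
F = P × A_rod

F ≈ 210 kN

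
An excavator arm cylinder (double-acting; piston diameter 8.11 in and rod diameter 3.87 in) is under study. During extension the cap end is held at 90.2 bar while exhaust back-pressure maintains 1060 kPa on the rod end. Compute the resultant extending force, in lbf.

F ≈ 61400 lbf

Cap-side area A_cap = π/4 × (8.11 in)² = 51.66 in^2
Rod-side annular area A_ann = π/4 × (8.11² − 3.87²) = 39.89 in^2
Net thrust = P_cap·A_cap − P_rod·A_ann = 67580 lbf − 6133 lbf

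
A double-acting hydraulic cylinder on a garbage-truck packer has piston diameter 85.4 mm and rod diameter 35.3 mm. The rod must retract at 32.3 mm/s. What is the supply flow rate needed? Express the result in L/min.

Rod-side annular area A_ann = π/4 × (85.4² − 35.3²) = 4749 mm^2
Q = A × v

Q ≈ 9.20 L/min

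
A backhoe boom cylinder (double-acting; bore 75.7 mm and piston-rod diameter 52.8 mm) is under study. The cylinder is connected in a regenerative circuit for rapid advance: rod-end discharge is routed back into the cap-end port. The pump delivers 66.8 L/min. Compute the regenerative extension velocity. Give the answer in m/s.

v ≈ 0.508 m/s

In regeneration the rod-end outflow joins the pump flow into the cap end, so the net volume the pump must supply per unit advance equals the rod cross-section area.
Rod cross-section A_rod = π/4 × (52.8 mm)² = 2190 mm^2
v = Q_pump / A_rod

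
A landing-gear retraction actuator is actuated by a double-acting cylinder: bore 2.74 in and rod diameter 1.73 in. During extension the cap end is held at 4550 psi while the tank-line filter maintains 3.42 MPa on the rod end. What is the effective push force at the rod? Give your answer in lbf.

Cap-side area A_cap = π/4 × (2.74 in)² = 5.896 in^2
Rod-side annular area A_ann = π/4 × (2.74² − 1.73²) = 3.546 in^2
Net thrust = P_cap·A_cap − P_rod·A_ann = 26830 lbf − 1759 lbf

F ≈ 25100 lbf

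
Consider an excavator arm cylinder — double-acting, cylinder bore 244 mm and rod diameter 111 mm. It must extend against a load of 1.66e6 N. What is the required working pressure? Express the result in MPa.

Cap-side area A_cap = π/4 × (244 mm)² = 46760 mm^2
P = F / A = 1.66e6 N / A

P ≈ 35.5 MPa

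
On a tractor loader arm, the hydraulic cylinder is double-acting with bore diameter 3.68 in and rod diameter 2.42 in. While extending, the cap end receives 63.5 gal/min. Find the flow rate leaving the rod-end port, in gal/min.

Cap-side area A_cap = π/4 × (3.68 in)² = 10.64 in^2
Rod-side annular area A_ann = π/4 × (3.68² − 2.42²) = 6.037 in^2
Piston speed v = Q_in/A_cap; rod-end outflow Q_out = v × A_ann = Q_in × A_ann/A_cap.

Q_out ≈ 36.0 gal/min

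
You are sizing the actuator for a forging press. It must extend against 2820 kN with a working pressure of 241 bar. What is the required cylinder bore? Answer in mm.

Extension force acts on the full piston face: F = P × (π/4)D².
D = √(4F / (πP)) = √(4 × 2820 kN / (π × 241 bar))

D ≈ 386 mm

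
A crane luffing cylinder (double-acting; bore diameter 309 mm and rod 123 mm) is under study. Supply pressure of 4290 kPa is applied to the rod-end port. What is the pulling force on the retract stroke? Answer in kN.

F ≈ 271 kN

Rod-side annular area A_ann = π/4 × (309² − 123²) = 63110 mm^2
On retraction the pressure acts on the annular area (bore minus rod).
F = P × A_ann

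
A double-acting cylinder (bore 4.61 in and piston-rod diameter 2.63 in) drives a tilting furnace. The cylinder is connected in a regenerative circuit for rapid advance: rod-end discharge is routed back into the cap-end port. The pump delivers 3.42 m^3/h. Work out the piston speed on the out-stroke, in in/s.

v ≈ 10.7 in/s

In regeneration the rod-end outflow joins the pump flow into the cap end, so the net volume the pump must supply per unit advance equals the rod cross-section area.
Rod cross-section A_rod = π/4 × (2.63 in)² = 5.433 in^2
v = Q_pump / A_rod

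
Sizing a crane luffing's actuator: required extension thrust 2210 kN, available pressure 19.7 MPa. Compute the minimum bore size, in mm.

Extension force acts on the full piston face: F = P × (π/4)D².
D = √(4F / (πP)) = √(4 × 2210 kN / (π × 19.7 MPa))

D ≈ 378 mm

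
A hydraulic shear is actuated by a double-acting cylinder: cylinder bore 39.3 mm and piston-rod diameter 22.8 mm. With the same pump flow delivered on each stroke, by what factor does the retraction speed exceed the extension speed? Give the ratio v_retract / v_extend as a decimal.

Cap-side area A_cap = π/4 × (39.3 mm)² = 1213 mm^2
Rod-side annular area A_ann = π/4 × (39.3² − 22.8²) = 804.8 mm^2
For equal Q, v ∝ 1/A, so v_ret/v_ext = A_cap/A_ann.

v_ret/v_ext ≈ 1.51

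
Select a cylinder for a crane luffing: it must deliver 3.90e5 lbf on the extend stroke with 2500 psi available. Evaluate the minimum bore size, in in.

D ≈ 14.1 in

Extension force acts on the full piston face: F = P × (π/4)D².
D = √(4F / (πP)) = √(4 × 3.90e5 lbf / (π × 2500 psi))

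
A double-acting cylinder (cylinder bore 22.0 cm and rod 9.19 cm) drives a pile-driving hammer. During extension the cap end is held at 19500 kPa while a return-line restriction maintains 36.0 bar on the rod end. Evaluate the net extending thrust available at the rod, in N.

F ≈ 6.28e5 N

Cap-side area A_cap = π/4 × (22.0 cm)² = 380.1 cm^2
Rod-side annular area A_ann = π/4 × (22.0² − 9.19²) = 313.8 cm^2
Net thrust = P_cap·A_cap − P_rod·A_ann = 7.413e5 N − 1.130e5 N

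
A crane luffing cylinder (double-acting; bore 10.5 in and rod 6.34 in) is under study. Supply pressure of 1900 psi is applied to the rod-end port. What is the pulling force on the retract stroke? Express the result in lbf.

F ≈ 1.05e5 lbf

Rod-side annular area A_ann = π/4 × (10.5² − 6.34²) = 55.02 in^2
On retraction the pressure acts on the annular area (bore minus rod).
F = P × A_ann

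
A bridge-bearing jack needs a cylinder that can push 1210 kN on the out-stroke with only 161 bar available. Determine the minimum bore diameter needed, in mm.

Extension force acts on the full piston face: F = P × (π/4)D².
D = √(4F / (πP)) = √(4 × 1210 kN / (π × 161 bar))

D ≈ 309 mm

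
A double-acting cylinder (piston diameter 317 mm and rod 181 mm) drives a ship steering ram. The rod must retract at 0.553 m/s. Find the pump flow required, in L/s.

Q ≈ 29.4 L/s

Rod-side annular area A_ann = π/4 × (317² − 181²) = 53190 mm^2
Q = A × v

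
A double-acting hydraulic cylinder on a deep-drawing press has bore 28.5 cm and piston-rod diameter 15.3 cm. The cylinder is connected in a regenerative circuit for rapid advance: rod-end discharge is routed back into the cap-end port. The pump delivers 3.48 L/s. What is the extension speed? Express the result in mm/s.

v ≈ 189 mm/s

In regeneration the rod-end outflow joins the pump flow into the cap end, so the net volume the pump must supply per unit advance equals the rod cross-section area.
Rod cross-section A_rod = π/4 × (15.3 cm)² = 183.9 cm^2
v = Q_pump / A_rod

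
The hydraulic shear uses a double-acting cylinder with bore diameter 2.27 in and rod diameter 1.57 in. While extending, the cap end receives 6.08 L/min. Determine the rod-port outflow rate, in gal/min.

Cap-side area A_cap = π/4 × (2.27 in)² = 4.047 in^2
Rod-side annular area A_ann = π/4 × (2.27² − 1.57²) = 2.111 in^2
Piston speed v = Q_in/A_cap; rod-end outflow Q_out = v × A_ann = Q_in × A_ann/A_cap.

Q_out ≈ 0.838 gal/min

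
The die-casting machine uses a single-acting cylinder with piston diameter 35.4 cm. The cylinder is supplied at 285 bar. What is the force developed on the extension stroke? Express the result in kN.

Cap-side area A_cap = π/4 × (35.4 cm)² = 984.2 cm^2
F = P × A_cap = 285 bar × A_cap

F ≈ 2810 kN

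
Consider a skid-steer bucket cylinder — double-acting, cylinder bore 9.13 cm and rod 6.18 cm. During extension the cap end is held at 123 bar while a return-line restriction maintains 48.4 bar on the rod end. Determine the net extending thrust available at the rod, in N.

F ≈ 63400 N

Cap-side area A_cap = π/4 × (9.13 cm)² = 65.47 cm^2
Rod-side annular area A_ann = π/4 × (9.13² − 6.18²) = 35.47 cm^2
Net thrust = P_cap·A_cap − P_rod·A_ann = 80530 N − 17170 N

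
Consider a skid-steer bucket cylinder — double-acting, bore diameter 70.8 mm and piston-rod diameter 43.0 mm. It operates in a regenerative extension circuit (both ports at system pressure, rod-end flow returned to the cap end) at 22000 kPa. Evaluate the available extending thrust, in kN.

With equal pressure on both faces, forces on the annular region cancel; the net push is pressure × rod cross-section.
Rod cross-section A_rod = π/4 × (43.0 mm)² = 1452 mm^2
F = P × A_rod

F ≈ 31.9 kN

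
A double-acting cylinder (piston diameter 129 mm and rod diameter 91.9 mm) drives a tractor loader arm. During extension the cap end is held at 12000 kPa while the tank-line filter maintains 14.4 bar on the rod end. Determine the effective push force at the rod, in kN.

Cap-side area A_cap = π/4 × (129 mm)² = 13070 mm^2
Rod-side annular area A_ann = π/4 × (129² − 91.9²) = 6437 mm^2
Net thrust = P_cap·A_cap − P_rod·A_ann = 156.8 kN − 9.269 kN

F ≈ 148 kN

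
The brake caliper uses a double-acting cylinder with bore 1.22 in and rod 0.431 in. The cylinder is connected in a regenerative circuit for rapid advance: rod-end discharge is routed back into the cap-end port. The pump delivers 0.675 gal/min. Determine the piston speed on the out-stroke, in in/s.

v ≈ 17.8 in/s

In regeneration the rod-end outflow joins the pump flow into the cap end, so the net volume the pump must supply per unit advance equals the rod cross-section area.
Rod cross-section A_rod = π/4 × (0.431 in)² = 0.1459 in^2
v = Q_pump / A_rod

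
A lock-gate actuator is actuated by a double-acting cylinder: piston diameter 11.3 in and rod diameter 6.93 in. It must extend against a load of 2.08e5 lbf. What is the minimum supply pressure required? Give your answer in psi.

P ≈ 2070 psi

Cap-side area A_cap = π/4 × (11.3 in)² = 100.3 in^2
P = F / A = 2.08e5 lbf / A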